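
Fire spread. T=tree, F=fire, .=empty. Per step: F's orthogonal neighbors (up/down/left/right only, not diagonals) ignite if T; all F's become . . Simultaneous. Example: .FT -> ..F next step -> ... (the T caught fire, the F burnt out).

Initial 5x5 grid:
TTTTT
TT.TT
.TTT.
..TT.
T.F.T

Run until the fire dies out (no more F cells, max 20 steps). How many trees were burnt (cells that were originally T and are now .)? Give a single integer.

Step 1: +1 fires, +1 burnt (F count now 1)
Step 2: +2 fires, +1 burnt (F count now 2)
Step 3: +2 fires, +2 burnt (F count now 2)
Step 4: +2 fires, +2 burnt (F count now 2)
Step 5: +4 fires, +2 burnt (F count now 4)
Step 6: +3 fires, +4 burnt (F count now 3)
Step 7: +0 fires, +3 burnt (F count now 0)
Fire out after step 7
Initially T: 16, now '.': 23
Total burnt (originally-T cells now '.'): 14

Answer: 14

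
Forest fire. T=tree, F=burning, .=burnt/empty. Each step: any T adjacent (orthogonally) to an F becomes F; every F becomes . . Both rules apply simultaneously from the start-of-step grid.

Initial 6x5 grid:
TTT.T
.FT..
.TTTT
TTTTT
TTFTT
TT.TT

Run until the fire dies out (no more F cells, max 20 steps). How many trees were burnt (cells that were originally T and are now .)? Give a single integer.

Answer: 21

Derivation:
Step 1: +6 fires, +2 burnt (F count now 6)
Step 2: +9 fires, +6 burnt (F count now 9)
Step 3: +5 fires, +9 burnt (F count now 5)
Step 4: +1 fires, +5 burnt (F count now 1)
Step 5: +0 fires, +1 burnt (F count now 0)
Fire out after step 5
Initially T: 22, now '.': 29
Total burnt (originally-T cells now '.'): 21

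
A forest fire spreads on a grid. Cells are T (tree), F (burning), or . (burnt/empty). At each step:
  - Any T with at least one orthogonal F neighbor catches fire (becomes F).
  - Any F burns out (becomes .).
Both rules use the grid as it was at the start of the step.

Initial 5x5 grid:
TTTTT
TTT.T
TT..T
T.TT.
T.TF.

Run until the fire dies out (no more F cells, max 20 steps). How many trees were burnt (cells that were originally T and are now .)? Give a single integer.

Step 1: +2 fires, +1 burnt (F count now 2)
Step 2: +1 fires, +2 burnt (F count now 1)
Step 3: +0 fires, +1 burnt (F count now 0)
Fire out after step 3
Initially T: 17, now '.': 11
Total burnt (originally-T cells now '.'): 3

Answer: 3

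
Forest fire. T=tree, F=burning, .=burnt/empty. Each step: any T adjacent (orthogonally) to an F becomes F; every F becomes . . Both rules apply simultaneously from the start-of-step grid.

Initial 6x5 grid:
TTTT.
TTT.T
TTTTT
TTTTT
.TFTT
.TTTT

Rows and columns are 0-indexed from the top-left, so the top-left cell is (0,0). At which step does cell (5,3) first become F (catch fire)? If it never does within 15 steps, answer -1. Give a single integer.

Step 1: cell (5,3)='T' (+4 fires, +1 burnt)
Step 2: cell (5,3)='F' (+6 fires, +4 burnt)
  -> target ignites at step 2
Step 3: cell (5,3)='.' (+6 fires, +6 burnt)
Step 4: cell (5,3)='.' (+4 fires, +6 burnt)
Step 5: cell (5,3)='.' (+4 fires, +4 burnt)
Step 6: cell (5,3)='.' (+1 fires, +4 burnt)
Step 7: cell (5,3)='.' (+0 fires, +1 burnt)
  fire out at step 7

2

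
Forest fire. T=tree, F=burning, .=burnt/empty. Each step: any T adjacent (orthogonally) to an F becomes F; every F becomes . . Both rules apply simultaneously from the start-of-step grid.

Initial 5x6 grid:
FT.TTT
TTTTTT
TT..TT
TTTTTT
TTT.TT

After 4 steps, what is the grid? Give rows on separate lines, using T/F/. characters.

Step 1: 2 trees catch fire, 1 burn out
  .F.TTT
  FTTTTT
  TT..TT
  TTTTTT
  TTT.TT
Step 2: 2 trees catch fire, 2 burn out
  ...TTT
  .FTTTT
  FT..TT
  TTTTTT
  TTT.TT
Step 3: 3 trees catch fire, 2 burn out
  ...TTT
  ..FTTT
  .F..TT
  FTTTTT
  TTT.TT
Step 4: 3 trees catch fire, 3 burn out
  ...TTT
  ...FTT
  ....TT
  .FTTTT
  FTT.TT

...TTT
...FTT
....TT
.FTTTT
FTT.TT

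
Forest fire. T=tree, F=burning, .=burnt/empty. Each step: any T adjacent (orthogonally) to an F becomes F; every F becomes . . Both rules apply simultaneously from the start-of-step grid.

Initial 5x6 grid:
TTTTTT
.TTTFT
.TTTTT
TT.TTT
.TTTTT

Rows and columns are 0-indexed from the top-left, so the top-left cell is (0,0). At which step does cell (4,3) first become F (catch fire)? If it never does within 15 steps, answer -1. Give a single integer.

Step 1: cell (4,3)='T' (+4 fires, +1 burnt)
Step 2: cell (4,3)='T' (+6 fires, +4 burnt)
Step 3: cell (4,3)='T' (+6 fires, +6 burnt)
Step 4: cell (4,3)='F' (+4 fires, +6 burnt)
  -> target ignites at step 4
Step 5: cell (4,3)='.' (+3 fires, +4 burnt)
Step 6: cell (4,3)='.' (+2 fires, +3 burnt)
Step 7: cell (4,3)='.' (+0 fires, +2 burnt)
  fire out at step 7

4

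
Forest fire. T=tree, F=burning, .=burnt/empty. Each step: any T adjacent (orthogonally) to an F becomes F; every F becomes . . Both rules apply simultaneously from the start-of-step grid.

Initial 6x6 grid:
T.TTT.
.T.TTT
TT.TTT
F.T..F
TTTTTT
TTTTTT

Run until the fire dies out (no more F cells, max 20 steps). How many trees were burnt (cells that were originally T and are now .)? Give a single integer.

Answer: 25

Derivation:
Step 1: +4 fires, +2 burnt (F count now 4)
Step 2: +7 fires, +4 burnt (F count now 7)
Step 3: +7 fires, +7 burnt (F count now 7)
Step 4: +5 fires, +7 burnt (F count now 5)
Step 5: +1 fires, +5 burnt (F count now 1)
Step 6: +1 fires, +1 burnt (F count now 1)
Step 7: +0 fires, +1 burnt (F count now 0)
Fire out after step 7
Initially T: 26, now '.': 35
Total burnt (originally-T cells now '.'): 25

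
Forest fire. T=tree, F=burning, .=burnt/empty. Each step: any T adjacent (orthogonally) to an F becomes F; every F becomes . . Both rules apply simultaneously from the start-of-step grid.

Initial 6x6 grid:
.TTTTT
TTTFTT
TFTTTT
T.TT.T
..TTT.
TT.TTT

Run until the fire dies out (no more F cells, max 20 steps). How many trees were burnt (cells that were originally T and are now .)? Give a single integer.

Step 1: +7 fires, +2 burnt (F count now 7)
Step 2: +9 fires, +7 burnt (F count now 9)
Step 3: +4 fires, +9 burnt (F count now 4)
Step 4: +3 fires, +4 burnt (F count now 3)
Step 5: +1 fires, +3 burnt (F count now 1)
Step 6: +1 fires, +1 burnt (F count now 1)
Step 7: +0 fires, +1 burnt (F count now 0)
Fire out after step 7
Initially T: 27, now '.': 34
Total burnt (originally-T cells now '.'): 25

Answer: 25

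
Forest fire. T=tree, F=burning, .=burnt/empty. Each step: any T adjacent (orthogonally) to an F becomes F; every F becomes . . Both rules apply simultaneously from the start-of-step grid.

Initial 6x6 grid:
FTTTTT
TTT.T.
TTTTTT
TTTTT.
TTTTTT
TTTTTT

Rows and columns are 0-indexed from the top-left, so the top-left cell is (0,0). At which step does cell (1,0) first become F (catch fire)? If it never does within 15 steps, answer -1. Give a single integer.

Step 1: cell (1,0)='F' (+2 fires, +1 burnt)
  -> target ignites at step 1
Step 2: cell (1,0)='.' (+3 fires, +2 burnt)
Step 3: cell (1,0)='.' (+4 fires, +3 burnt)
Step 4: cell (1,0)='.' (+4 fires, +4 burnt)
Step 5: cell (1,0)='.' (+6 fires, +4 burnt)
Step 6: cell (1,0)='.' (+4 fires, +6 burnt)
Step 7: cell (1,0)='.' (+4 fires, +4 burnt)
Step 8: cell (1,0)='.' (+2 fires, +4 burnt)
Step 9: cell (1,0)='.' (+2 fires, +2 burnt)
Step 10: cell (1,0)='.' (+1 fires, +2 burnt)
Step 11: cell (1,0)='.' (+0 fires, +1 burnt)
  fire out at step 11

1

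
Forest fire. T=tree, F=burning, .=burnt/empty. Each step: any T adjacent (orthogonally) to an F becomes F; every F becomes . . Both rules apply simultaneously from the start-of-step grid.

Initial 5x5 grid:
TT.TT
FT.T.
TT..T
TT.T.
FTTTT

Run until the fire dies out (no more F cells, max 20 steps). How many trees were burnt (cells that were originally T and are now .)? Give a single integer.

Step 1: +5 fires, +2 burnt (F count now 5)
Step 2: +4 fires, +5 burnt (F count now 4)
Step 3: +1 fires, +4 burnt (F count now 1)
Step 4: +2 fires, +1 burnt (F count now 2)
Step 5: +0 fires, +2 burnt (F count now 0)
Fire out after step 5
Initially T: 16, now '.': 21
Total burnt (originally-T cells now '.'): 12

Answer: 12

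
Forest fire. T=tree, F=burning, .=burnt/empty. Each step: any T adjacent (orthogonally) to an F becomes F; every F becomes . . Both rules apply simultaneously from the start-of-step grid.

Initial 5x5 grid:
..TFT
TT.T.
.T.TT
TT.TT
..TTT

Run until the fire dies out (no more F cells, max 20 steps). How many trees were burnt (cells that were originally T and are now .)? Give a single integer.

Answer: 10

Derivation:
Step 1: +3 fires, +1 burnt (F count now 3)
Step 2: +1 fires, +3 burnt (F count now 1)
Step 3: +2 fires, +1 burnt (F count now 2)
Step 4: +2 fires, +2 burnt (F count now 2)
Step 5: +2 fires, +2 burnt (F count now 2)
Step 6: +0 fires, +2 burnt (F count now 0)
Fire out after step 6
Initially T: 15, now '.': 20
Total burnt (originally-T cells now '.'): 10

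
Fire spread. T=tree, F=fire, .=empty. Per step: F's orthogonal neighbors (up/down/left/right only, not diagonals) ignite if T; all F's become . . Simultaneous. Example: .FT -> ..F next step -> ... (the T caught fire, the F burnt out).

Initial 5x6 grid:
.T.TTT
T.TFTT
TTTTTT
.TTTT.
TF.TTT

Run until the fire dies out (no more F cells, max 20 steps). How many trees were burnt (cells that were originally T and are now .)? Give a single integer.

Answer: 21

Derivation:
Step 1: +6 fires, +2 burnt (F count now 6)
Step 2: +7 fires, +6 burnt (F count now 7)
Step 3: +5 fires, +7 burnt (F count now 5)
Step 4: +2 fires, +5 burnt (F count now 2)
Step 5: +1 fires, +2 burnt (F count now 1)
Step 6: +0 fires, +1 burnt (F count now 0)
Fire out after step 6
Initially T: 22, now '.': 29
Total burnt (originally-T cells now '.'): 21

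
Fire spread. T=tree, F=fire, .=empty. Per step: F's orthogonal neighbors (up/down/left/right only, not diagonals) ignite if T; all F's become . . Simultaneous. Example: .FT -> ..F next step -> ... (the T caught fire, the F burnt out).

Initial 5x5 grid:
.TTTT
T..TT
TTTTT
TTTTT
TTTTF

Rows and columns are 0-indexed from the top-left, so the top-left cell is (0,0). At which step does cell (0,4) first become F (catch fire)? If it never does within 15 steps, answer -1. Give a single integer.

Step 1: cell (0,4)='T' (+2 fires, +1 burnt)
Step 2: cell (0,4)='T' (+3 fires, +2 burnt)
Step 3: cell (0,4)='T' (+4 fires, +3 burnt)
Step 4: cell (0,4)='F' (+5 fires, +4 burnt)
  -> target ignites at step 4
Step 5: cell (0,4)='.' (+3 fires, +5 burnt)
Step 6: cell (0,4)='.' (+2 fires, +3 burnt)
Step 7: cell (0,4)='.' (+2 fires, +2 burnt)
Step 8: cell (0,4)='.' (+0 fires, +2 burnt)
  fire out at step 8

4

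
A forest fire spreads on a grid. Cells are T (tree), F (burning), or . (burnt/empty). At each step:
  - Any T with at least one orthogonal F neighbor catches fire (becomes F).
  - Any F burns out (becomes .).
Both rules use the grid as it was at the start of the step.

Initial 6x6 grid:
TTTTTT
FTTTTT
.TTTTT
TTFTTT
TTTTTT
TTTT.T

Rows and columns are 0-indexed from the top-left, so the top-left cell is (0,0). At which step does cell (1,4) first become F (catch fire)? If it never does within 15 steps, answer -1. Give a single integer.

Step 1: cell (1,4)='T' (+6 fires, +2 burnt)
Step 2: cell (1,4)='T' (+9 fires, +6 burnt)
Step 3: cell (1,4)='T' (+8 fires, +9 burnt)
Step 4: cell (1,4)='F' (+5 fires, +8 burnt)
  -> target ignites at step 4
Step 5: cell (1,4)='.' (+3 fires, +5 burnt)
Step 6: cell (1,4)='.' (+1 fires, +3 burnt)
Step 7: cell (1,4)='.' (+0 fires, +1 burnt)
  fire out at step 7

4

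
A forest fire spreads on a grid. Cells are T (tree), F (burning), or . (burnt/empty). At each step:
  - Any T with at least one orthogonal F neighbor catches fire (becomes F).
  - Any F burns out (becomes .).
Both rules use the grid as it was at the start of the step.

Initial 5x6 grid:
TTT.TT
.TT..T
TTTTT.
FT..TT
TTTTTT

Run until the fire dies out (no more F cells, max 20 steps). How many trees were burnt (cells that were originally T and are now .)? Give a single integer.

Answer: 19

Derivation:
Step 1: +3 fires, +1 burnt (F count now 3)
Step 2: +2 fires, +3 burnt (F count now 2)
Step 3: +3 fires, +2 burnt (F count now 3)
Step 4: +4 fires, +3 burnt (F count now 4)
Step 5: +4 fires, +4 burnt (F count now 4)
Step 6: +2 fires, +4 burnt (F count now 2)
Step 7: +1 fires, +2 burnt (F count now 1)
Step 8: +0 fires, +1 burnt (F count now 0)
Fire out after step 8
Initially T: 22, now '.': 27
Total burnt (originally-T cells now '.'): 19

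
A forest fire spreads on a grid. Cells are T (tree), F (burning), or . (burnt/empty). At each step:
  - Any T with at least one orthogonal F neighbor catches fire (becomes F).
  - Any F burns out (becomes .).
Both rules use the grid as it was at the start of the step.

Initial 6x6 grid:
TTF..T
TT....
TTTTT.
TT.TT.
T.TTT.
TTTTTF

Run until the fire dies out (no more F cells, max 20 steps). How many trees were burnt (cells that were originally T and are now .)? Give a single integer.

Answer: 22

Derivation:
Step 1: +2 fires, +2 burnt (F count now 2)
Step 2: +4 fires, +2 burnt (F count now 4)
Step 3: +5 fires, +4 burnt (F count now 5)
Step 4: +7 fires, +5 burnt (F count now 7)
Step 5: +3 fires, +7 burnt (F count now 3)
Step 6: +1 fires, +3 burnt (F count now 1)
Step 7: +0 fires, +1 burnt (F count now 0)
Fire out after step 7
Initially T: 23, now '.': 35
Total burnt (originally-T cells now '.'): 22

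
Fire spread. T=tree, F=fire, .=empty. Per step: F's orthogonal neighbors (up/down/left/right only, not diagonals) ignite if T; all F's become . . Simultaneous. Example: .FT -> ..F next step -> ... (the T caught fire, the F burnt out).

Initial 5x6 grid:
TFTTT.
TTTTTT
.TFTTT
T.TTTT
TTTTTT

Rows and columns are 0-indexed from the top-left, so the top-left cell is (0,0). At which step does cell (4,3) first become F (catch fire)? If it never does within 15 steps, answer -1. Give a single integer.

Step 1: cell (4,3)='T' (+7 fires, +2 burnt)
Step 2: cell (4,3)='T' (+6 fires, +7 burnt)
Step 3: cell (4,3)='F' (+6 fires, +6 burnt)
  -> target ignites at step 3
Step 4: cell (4,3)='.' (+4 fires, +6 burnt)
Step 5: cell (4,3)='.' (+2 fires, +4 burnt)
Step 6: cell (4,3)='.' (+0 fires, +2 burnt)
  fire out at step 6

3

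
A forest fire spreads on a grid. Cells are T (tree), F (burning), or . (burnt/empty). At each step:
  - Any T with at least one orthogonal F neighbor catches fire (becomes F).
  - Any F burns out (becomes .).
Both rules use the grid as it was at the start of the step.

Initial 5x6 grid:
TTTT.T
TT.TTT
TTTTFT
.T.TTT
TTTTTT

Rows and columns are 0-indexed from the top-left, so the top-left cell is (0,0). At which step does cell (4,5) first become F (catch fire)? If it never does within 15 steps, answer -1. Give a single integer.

Step 1: cell (4,5)='T' (+4 fires, +1 burnt)
Step 2: cell (4,5)='T' (+6 fires, +4 burnt)
Step 3: cell (4,5)='F' (+5 fires, +6 burnt)
  -> target ignites at step 3
Step 4: cell (4,5)='.' (+5 fires, +5 burnt)
Step 5: cell (4,5)='.' (+3 fires, +5 burnt)
Step 6: cell (4,5)='.' (+2 fires, +3 burnt)
Step 7: cell (4,5)='.' (+0 fires, +2 burnt)
  fire out at step 7

3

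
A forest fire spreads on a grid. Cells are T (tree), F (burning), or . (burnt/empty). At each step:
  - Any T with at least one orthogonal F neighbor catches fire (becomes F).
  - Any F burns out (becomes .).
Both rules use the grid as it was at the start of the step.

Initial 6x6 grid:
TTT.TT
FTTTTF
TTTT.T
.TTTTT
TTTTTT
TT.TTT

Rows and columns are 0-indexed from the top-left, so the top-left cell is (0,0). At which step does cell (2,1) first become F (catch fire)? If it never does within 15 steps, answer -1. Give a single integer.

Step 1: cell (2,1)='T' (+6 fires, +2 burnt)
Step 2: cell (2,1)='F' (+6 fires, +6 burnt)
  -> target ignites at step 2
Step 3: cell (2,1)='.' (+6 fires, +6 burnt)
Step 4: cell (2,1)='.' (+5 fires, +6 burnt)
Step 5: cell (2,1)='.' (+5 fires, +5 burnt)
Step 6: cell (2,1)='.' (+2 fires, +5 burnt)
Step 7: cell (2,1)='.' (+0 fires, +2 burnt)
  fire out at step 7

2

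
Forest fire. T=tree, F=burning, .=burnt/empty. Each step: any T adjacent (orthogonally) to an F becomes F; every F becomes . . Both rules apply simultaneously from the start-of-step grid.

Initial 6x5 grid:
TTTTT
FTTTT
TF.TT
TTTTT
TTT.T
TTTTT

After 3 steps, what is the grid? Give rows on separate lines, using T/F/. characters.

Step 1: 4 trees catch fire, 2 burn out
  FTTTT
  .FTTT
  F..TT
  TFTTT
  TTT.T
  TTTTT
Step 2: 5 trees catch fire, 4 burn out
  .FTTT
  ..FTT
  ...TT
  F.FTT
  TFT.T
  TTTTT
Step 3: 6 trees catch fire, 5 burn out
  ..FTT
  ...FT
  ...TT
  ...FT
  F.F.T
  TFTTT

..FTT
...FT
...TT
...FT
F.F.T
TFTTT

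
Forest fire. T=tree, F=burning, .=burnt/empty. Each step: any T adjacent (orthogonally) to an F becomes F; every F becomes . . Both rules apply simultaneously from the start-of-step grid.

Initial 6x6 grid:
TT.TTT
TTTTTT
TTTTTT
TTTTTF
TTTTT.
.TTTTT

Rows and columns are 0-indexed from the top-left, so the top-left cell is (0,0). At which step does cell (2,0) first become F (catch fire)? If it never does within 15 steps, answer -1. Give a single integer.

Step 1: cell (2,0)='T' (+2 fires, +1 burnt)
Step 2: cell (2,0)='T' (+4 fires, +2 burnt)
Step 3: cell (2,0)='T' (+6 fires, +4 burnt)
Step 4: cell (2,0)='T' (+7 fires, +6 burnt)
Step 5: cell (2,0)='T' (+6 fires, +7 burnt)
Step 6: cell (2,0)='F' (+4 fires, +6 burnt)
  -> target ignites at step 6
Step 7: cell (2,0)='.' (+2 fires, +4 burnt)
Step 8: cell (2,0)='.' (+1 fires, +2 burnt)
Step 9: cell (2,0)='.' (+0 fires, +1 burnt)
  fire out at step 9

6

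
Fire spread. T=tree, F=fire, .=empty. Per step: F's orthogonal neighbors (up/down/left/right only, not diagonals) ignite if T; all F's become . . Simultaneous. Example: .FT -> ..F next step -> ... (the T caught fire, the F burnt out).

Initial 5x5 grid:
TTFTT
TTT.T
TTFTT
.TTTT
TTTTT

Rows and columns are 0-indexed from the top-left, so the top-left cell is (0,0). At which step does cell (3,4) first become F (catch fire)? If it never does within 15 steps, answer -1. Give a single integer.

Step 1: cell (3,4)='T' (+6 fires, +2 burnt)
Step 2: cell (3,4)='T' (+8 fires, +6 burnt)
Step 3: cell (3,4)='F' (+5 fires, +8 burnt)
  -> target ignites at step 3
Step 4: cell (3,4)='.' (+2 fires, +5 burnt)
Step 5: cell (3,4)='.' (+0 fires, +2 burnt)
  fire out at step 5

3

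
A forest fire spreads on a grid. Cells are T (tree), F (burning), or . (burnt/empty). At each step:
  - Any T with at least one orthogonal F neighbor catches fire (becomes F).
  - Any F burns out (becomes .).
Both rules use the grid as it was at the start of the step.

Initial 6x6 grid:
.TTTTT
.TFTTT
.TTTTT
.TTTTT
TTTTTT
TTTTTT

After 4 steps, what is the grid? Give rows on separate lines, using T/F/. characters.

Step 1: 4 trees catch fire, 1 burn out
  .TFTTT
  .F.FTT
  .TFTTT
  .TTTTT
  TTTTTT
  TTTTTT
Step 2: 6 trees catch fire, 4 burn out
  .F.FTT
  ....FT
  .F.FTT
  .TFTTT
  TTTTTT
  TTTTTT
Step 3: 6 trees catch fire, 6 burn out
  ....FT
  .....F
  ....FT
  .F.FTT
  TTFTTT
  TTTTTT
Step 4: 6 trees catch fire, 6 burn out
  .....F
  ......
  .....F
  ....FT
  TF.FTT
  TTFTTT

.....F
......
.....F
....FT
TF.FTT
TTFTTT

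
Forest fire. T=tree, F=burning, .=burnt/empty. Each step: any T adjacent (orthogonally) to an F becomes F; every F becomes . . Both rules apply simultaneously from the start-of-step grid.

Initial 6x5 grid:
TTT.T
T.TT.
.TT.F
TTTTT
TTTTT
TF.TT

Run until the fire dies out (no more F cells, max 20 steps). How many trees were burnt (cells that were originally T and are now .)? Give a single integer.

Step 1: +3 fires, +2 burnt (F count now 3)
Step 2: +5 fires, +3 burnt (F count now 5)
Step 3: +5 fires, +5 burnt (F count now 5)
Step 4: +2 fires, +5 burnt (F count now 2)
Step 5: +1 fires, +2 burnt (F count now 1)
Step 6: +2 fires, +1 burnt (F count now 2)
Step 7: +1 fires, +2 burnt (F count now 1)
Step 8: +1 fires, +1 burnt (F count now 1)
Step 9: +1 fires, +1 burnt (F count now 1)
Step 10: +0 fires, +1 burnt (F count now 0)
Fire out after step 10
Initially T: 22, now '.': 29
Total burnt (originally-T cells now '.'): 21

Answer: 21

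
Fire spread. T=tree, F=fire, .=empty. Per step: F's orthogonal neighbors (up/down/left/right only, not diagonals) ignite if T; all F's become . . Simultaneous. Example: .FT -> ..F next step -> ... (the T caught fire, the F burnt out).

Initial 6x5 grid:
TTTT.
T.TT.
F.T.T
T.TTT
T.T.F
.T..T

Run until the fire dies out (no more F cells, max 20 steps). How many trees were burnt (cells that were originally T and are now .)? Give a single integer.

Step 1: +4 fires, +2 burnt (F count now 4)
Step 2: +4 fires, +4 burnt (F count now 4)
Step 3: +2 fires, +4 burnt (F count now 2)
Step 4: +3 fires, +2 burnt (F count now 3)
Step 5: +2 fires, +3 burnt (F count now 2)
Step 6: +1 fires, +2 burnt (F count now 1)
Step 7: +0 fires, +1 burnt (F count now 0)
Fire out after step 7
Initially T: 17, now '.': 29
Total burnt (originally-T cells now '.'): 16

Answer: 16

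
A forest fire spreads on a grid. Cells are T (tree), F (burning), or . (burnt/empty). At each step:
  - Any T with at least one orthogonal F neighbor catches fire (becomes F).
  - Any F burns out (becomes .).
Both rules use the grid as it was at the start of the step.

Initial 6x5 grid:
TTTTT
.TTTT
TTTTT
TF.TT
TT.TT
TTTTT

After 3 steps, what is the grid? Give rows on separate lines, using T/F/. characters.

Step 1: 3 trees catch fire, 1 burn out
  TTTTT
  .TTTT
  TFTTT
  F..TT
  TF.TT
  TTTTT
Step 2: 5 trees catch fire, 3 burn out
  TTTTT
  .FTTT
  F.FTT
  ...TT
  F..TT
  TFTTT
Step 3: 5 trees catch fire, 5 burn out
  TFTTT
  ..FTT
  ...FT
  ...TT
  ...TT
  F.FTT

TFTTT
..FTT
...FT
...TT
...TT
F.FTT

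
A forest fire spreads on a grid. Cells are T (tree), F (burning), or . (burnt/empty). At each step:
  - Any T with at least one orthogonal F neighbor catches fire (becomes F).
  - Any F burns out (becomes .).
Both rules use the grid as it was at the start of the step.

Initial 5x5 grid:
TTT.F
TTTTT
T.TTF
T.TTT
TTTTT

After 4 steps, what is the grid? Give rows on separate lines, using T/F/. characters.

Step 1: 3 trees catch fire, 2 burn out
  TTT..
  TTTTF
  T.TF.
  T.TTF
  TTTTT
Step 2: 4 trees catch fire, 3 burn out
  TTT..
  TTTF.
  T.F..
  T.TF.
  TTTTF
Step 3: 3 trees catch fire, 4 burn out
  TTT..
  TTF..
  T....
  T.F..
  TTTF.
Step 4: 3 trees catch fire, 3 burn out
  TTF..
  TF...
  T....
  T....
  TTF..

TTF..
TF...
T....
T....
TTF..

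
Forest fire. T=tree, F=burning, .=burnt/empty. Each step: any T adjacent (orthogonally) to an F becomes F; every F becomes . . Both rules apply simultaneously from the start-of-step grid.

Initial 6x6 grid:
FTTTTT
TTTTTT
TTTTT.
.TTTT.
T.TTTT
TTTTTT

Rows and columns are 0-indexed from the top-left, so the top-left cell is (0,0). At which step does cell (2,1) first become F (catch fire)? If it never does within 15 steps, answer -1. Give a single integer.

Step 1: cell (2,1)='T' (+2 fires, +1 burnt)
Step 2: cell (2,1)='T' (+3 fires, +2 burnt)
Step 3: cell (2,1)='F' (+3 fires, +3 burnt)
  -> target ignites at step 3
Step 4: cell (2,1)='.' (+4 fires, +3 burnt)
Step 5: cell (2,1)='.' (+4 fires, +4 burnt)
Step 6: cell (2,1)='.' (+4 fires, +4 burnt)
Step 7: cell (2,1)='.' (+3 fires, +4 burnt)
Step 8: cell (2,1)='.' (+3 fires, +3 burnt)
Step 9: cell (2,1)='.' (+3 fires, +3 burnt)
Step 10: cell (2,1)='.' (+2 fires, +3 burnt)
Step 11: cell (2,1)='.' (+0 fires, +2 burnt)
  fire out at step 11

3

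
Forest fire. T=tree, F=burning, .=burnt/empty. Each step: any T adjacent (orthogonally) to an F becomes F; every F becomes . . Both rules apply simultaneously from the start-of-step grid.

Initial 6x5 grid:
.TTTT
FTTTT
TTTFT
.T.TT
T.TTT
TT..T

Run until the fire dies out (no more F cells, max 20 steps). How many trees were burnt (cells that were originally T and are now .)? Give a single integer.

Answer: 19

Derivation:
Step 1: +6 fires, +2 burnt (F count now 6)
Step 2: +7 fires, +6 burnt (F count now 7)
Step 3: +5 fires, +7 burnt (F count now 5)
Step 4: +1 fires, +5 burnt (F count now 1)
Step 5: +0 fires, +1 burnt (F count now 0)
Fire out after step 5
Initially T: 22, now '.': 27
Total burnt (originally-T cells now '.'): 19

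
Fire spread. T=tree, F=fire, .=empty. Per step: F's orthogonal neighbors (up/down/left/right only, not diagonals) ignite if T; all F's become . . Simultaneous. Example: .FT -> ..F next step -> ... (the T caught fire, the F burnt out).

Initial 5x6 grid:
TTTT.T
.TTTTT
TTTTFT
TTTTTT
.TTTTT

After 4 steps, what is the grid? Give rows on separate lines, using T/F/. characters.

Step 1: 4 trees catch fire, 1 burn out
  TTTT.T
  .TTTFT
  TTTF.F
  TTTTFT
  .TTTTT
Step 2: 6 trees catch fire, 4 burn out
  TTTT.T
  .TTF.F
  TTF...
  TTTF.F
  .TTTFT
Step 3: 7 trees catch fire, 6 burn out
  TTTF.F
  .TF...
  TF....
  TTF...
  .TTF.F
Step 4: 5 trees catch fire, 7 burn out
  TTF...
  .F....
  F.....
  TF....
  .TF...

TTF...
.F....
F.....
TF....
.TF...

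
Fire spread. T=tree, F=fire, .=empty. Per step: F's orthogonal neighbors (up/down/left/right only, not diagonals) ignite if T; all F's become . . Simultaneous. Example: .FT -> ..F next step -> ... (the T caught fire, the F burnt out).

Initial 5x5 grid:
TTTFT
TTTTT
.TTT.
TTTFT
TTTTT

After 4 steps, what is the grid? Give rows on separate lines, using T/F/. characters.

Step 1: 7 trees catch fire, 2 burn out
  TTF.F
  TTTFT
  .TTF.
  TTF.F
  TTTFT
Step 2: 7 trees catch fire, 7 burn out
  TF...
  TTF.F
  .TF..
  TF...
  TTF.F
Step 3: 5 trees catch fire, 7 burn out
  F....
  TF...
  .F...
  F....
  TF...
Step 4: 2 trees catch fire, 5 burn out
  .....
  F....
  .....
  .....
  F....

.....
F....
.....
.....
F....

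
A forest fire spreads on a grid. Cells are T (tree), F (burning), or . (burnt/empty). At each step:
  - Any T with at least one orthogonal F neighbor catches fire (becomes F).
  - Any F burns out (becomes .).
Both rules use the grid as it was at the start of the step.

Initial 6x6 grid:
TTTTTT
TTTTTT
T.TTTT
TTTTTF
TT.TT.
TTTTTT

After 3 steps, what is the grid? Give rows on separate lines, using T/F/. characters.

Step 1: 2 trees catch fire, 1 burn out
  TTTTTT
  TTTTTT
  T.TTTF
  TTTTF.
  TT.TT.
  TTTTTT
Step 2: 4 trees catch fire, 2 burn out
  TTTTTT
  TTTTTF
  T.TTF.
  TTTF..
  TT.TF.
  TTTTTT
Step 3: 6 trees catch fire, 4 burn out
  TTTTTF
  TTTTF.
  T.TF..
  TTF...
  TT.F..
  TTTTFT

TTTTTF
TTTTF.
T.TF..
TTF...
TT.F..
TTTTFT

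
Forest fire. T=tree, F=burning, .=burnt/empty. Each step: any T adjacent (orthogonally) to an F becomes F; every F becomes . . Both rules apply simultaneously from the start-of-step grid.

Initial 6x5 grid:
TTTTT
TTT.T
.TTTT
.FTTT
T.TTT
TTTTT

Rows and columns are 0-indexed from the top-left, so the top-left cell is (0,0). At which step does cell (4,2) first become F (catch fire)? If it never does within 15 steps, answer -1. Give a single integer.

Step 1: cell (4,2)='T' (+2 fires, +1 burnt)
Step 2: cell (4,2)='F' (+4 fires, +2 burnt)
  -> target ignites at step 2
Step 3: cell (4,2)='.' (+7 fires, +4 burnt)
Step 4: cell (4,2)='.' (+6 fires, +7 burnt)
Step 5: cell (4,2)='.' (+4 fires, +6 burnt)
Step 6: cell (4,2)='.' (+2 fires, +4 burnt)
Step 7: cell (4,2)='.' (+0 fires, +2 burnt)
  fire out at step 7

2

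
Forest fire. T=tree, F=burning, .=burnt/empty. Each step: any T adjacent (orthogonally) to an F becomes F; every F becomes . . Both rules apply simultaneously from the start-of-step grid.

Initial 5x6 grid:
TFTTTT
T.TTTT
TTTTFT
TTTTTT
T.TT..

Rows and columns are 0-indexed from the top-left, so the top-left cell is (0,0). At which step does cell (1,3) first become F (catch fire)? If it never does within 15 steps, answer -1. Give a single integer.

Step 1: cell (1,3)='T' (+6 fires, +2 burnt)
Step 2: cell (1,3)='F' (+9 fires, +6 burnt)
  -> target ignites at step 2
Step 3: cell (1,3)='.' (+5 fires, +9 burnt)
Step 4: cell (1,3)='.' (+3 fires, +5 burnt)
Step 5: cell (1,3)='.' (+1 fires, +3 burnt)
Step 6: cell (1,3)='.' (+0 fires, +1 burnt)
  fire out at step 6

2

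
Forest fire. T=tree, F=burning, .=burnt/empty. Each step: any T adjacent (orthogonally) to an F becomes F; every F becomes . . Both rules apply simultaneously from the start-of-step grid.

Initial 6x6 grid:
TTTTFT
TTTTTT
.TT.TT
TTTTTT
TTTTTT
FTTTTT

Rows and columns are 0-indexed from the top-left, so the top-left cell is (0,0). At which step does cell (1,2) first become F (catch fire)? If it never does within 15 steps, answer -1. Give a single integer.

Step 1: cell (1,2)='T' (+5 fires, +2 burnt)
Step 2: cell (1,2)='T' (+7 fires, +5 burnt)
Step 3: cell (1,2)='F' (+7 fires, +7 burnt)
  -> target ignites at step 3
Step 4: cell (1,2)='.' (+10 fires, +7 burnt)
Step 5: cell (1,2)='.' (+3 fires, +10 burnt)
Step 6: cell (1,2)='.' (+0 fires, +3 burnt)
  fire out at step 6

3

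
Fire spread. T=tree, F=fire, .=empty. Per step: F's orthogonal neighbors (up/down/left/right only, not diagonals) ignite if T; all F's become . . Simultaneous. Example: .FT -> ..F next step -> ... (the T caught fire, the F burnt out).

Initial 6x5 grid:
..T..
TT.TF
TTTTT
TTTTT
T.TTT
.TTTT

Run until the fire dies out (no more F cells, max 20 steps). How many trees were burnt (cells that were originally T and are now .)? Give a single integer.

Step 1: +2 fires, +1 burnt (F count now 2)
Step 2: +2 fires, +2 burnt (F count now 2)
Step 3: +3 fires, +2 burnt (F count now 3)
Step 4: +4 fires, +3 burnt (F count now 4)
Step 5: +5 fires, +4 burnt (F count now 5)
Step 6: +3 fires, +5 burnt (F count now 3)
Step 7: +2 fires, +3 burnt (F count now 2)
Step 8: +0 fires, +2 burnt (F count now 0)
Fire out after step 8
Initially T: 22, now '.': 29
Total burnt (originally-T cells now '.'): 21

Answer: 21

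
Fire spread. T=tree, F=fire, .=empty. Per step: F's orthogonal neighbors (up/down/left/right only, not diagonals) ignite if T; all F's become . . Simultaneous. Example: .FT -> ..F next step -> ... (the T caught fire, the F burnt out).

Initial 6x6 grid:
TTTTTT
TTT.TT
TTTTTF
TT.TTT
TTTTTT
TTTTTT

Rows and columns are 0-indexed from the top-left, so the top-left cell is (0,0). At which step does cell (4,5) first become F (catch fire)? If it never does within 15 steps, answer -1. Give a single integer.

Step 1: cell (4,5)='T' (+3 fires, +1 burnt)
Step 2: cell (4,5)='F' (+5 fires, +3 burnt)
  -> target ignites at step 2
Step 3: cell (4,5)='.' (+5 fires, +5 burnt)
Step 4: cell (4,5)='.' (+5 fires, +5 burnt)
Step 5: cell (4,5)='.' (+6 fires, +5 burnt)
Step 6: cell (4,5)='.' (+5 fires, +6 burnt)
Step 7: cell (4,5)='.' (+3 fires, +5 burnt)
Step 8: cell (4,5)='.' (+1 fires, +3 burnt)
Step 9: cell (4,5)='.' (+0 fires, +1 burnt)
  fire out at step 9

2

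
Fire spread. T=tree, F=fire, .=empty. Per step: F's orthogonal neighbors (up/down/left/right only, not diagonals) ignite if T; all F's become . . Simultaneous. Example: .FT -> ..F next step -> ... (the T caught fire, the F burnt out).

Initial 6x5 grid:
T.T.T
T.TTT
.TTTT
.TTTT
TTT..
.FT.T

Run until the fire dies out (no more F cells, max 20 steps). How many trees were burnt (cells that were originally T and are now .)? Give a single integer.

Answer: 17

Derivation:
Step 1: +2 fires, +1 burnt (F count now 2)
Step 2: +3 fires, +2 burnt (F count now 3)
Step 3: +2 fires, +3 burnt (F count now 2)
Step 4: +2 fires, +2 burnt (F count now 2)
Step 5: +3 fires, +2 burnt (F count now 3)
Step 6: +3 fires, +3 burnt (F count now 3)
Step 7: +1 fires, +3 burnt (F count now 1)
Step 8: +1 fires, +1 burnt (F count now 1)
Step 9: +0 fires, +1 burnt (F count now 0)
Fire out after step 9
Initially T: 20, now '.': 27
Total burnt (originally-T cells now '.'): 17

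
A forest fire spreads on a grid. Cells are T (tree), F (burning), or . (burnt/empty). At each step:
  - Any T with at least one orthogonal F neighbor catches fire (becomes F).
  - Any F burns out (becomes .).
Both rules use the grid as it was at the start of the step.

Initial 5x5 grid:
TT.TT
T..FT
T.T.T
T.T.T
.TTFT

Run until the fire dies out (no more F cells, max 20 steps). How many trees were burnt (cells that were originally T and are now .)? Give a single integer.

Answer: 10

Derivation:
Step 1: +4 fires, +2 burnt (F count now 4)
Step 2: +5 fires, +4 burnt (F count now 5)
Step 3: +1 fires, +5 burnt (F count now 1)
Step 4: +0 fires, +1 burnt (F count now 0)
Fire out after step 4
Initially T: 15, now '.': 20
Total burnt (originally-T cells now '.'): 10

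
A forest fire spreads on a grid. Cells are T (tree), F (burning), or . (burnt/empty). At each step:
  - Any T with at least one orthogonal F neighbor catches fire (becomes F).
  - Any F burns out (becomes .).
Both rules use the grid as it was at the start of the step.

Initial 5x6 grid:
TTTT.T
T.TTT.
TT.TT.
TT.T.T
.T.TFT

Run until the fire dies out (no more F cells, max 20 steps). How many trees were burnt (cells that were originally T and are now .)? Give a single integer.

Answer: 19

Derivation:
Step 1: +2 fires, +1 burnt (F count now 2)
Step 2: +2 fires, +2 burnt (F count now 2)
Step 3: +1 fires, +2 burnt (F count now 1)
Step 4: +2 fires, +1 burnt (F count now 2)
Step 5: +3 fires, +2 burnt (F count now 3)
Step 6: +1 fires, +3 burnt (F count now 1)
Step 7: +1 fires, +1 burnt (F count now 1)
Step 8: +1 fires, +1 burnt (F count now 1)
Step 9: +1 fires, +1 burnt (F count now 1)
Step 10: +1 fires, +1 burnt (F count now 1)
Step 11: +2 fires, +1 burnt (F count now 2)
Step 12: +1 fires, +2 burnt (F count now 1)
Step 13: +1 fires, +1 burnt (F count now 1)
Step 14: +0 fires, +1 burnt (F count now 0)
Fire out after step 14
Initially T: 20, now '.': 29
Total burnt (originally-T cells now '.'): 19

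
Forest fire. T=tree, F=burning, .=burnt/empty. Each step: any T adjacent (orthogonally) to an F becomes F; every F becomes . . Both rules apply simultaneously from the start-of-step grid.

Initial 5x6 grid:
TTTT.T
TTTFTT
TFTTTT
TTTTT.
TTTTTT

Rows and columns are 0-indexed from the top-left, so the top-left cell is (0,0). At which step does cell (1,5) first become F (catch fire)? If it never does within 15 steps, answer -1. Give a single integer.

Step 1: cell (1,5)='T' (+8 fires, +2 burnt)
Step 2: cell (1,5)='F' (+9 fires, +8 burnt)
  -> target ignites at step 2
Step 3: cell (1,5)='.' (+7 fires, +9 burnt)
Step 4: cell (1,5)='.' (+1 fires, +7 burnt)
Step 5: cell (1,5)='.' (+1 fires, +1 burnt)
Step 6: cell (1,5)='.' (+0 fires, +1 burnt)
  fire out at step 6

2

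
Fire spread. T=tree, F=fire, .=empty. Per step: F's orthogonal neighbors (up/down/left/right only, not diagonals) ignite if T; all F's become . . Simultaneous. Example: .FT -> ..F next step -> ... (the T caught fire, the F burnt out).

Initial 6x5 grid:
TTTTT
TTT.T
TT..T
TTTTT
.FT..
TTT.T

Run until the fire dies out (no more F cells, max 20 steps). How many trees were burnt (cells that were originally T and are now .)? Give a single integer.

Step 1: +3 fires, +1 burnt (F count now 3)
Step 2: +5 fires, +3 burnt (F count now 5)
Step 3: +3 fires, +5 burnt (F count now 3)
Step 4: +4 fires, +3 burnt (F count now 4)
Step 5: +3 fires, +4 burnt (F count now 3)
Step 6: +2 fires, +3 burnt (F count now 2)
Step 7: +1 fires, +2 burnt (F count now 1)
Step 8: +0 fires, +1 burnt (F count now 0)
Fire out after step 8
Initially T: 22, now '.': 29
Total burnt (originally-T cells now '.'): 21

Answer: 21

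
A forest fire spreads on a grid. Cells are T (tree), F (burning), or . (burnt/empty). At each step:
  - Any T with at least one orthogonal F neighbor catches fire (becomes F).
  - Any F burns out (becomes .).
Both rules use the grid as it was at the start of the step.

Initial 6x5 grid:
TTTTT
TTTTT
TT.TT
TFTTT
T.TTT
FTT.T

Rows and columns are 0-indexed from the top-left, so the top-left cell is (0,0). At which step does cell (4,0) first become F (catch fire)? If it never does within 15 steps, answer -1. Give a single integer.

Step 1: cell (4,0)='F' (+5 fires, +2 burnt)
  -> target ignites at step 1
Step 2: cell (4,0)='.' (+5 fires, +5 burnt)
Step 3: cell (4,0)='.' (+6 fires, +5 burnt)
Step 4: cell (4,0)='.' (+5 fires, +6 burnt)
Step 5: cell (4,0)='.' (+3 fires, +5 burnt)
Step 6: cell (4,0)='.' (+1 fires, +3 burnt)
Step 7: cell (4,0)='.' (+0 fires, +1 burnt)
  fire out at step 7

1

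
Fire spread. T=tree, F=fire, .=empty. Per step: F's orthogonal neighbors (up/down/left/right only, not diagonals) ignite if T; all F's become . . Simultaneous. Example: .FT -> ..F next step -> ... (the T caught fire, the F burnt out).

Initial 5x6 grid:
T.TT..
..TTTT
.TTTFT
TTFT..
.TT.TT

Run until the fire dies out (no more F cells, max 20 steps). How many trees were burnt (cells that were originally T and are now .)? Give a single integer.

Step 1: +7 fires, +2 burnt (F count now 7)
Step 2: +6 fires, +7 burnt (F count now 6)
Step 3: +2 fires, +6 burnt (F count now 2)
Step 4: +0 fires, +2 burnt (F count now 0)
Fire out after step 4
Initially T: 18, now '.': 27
Total burnt (originally-T cells now '.'): 15

Answer: 15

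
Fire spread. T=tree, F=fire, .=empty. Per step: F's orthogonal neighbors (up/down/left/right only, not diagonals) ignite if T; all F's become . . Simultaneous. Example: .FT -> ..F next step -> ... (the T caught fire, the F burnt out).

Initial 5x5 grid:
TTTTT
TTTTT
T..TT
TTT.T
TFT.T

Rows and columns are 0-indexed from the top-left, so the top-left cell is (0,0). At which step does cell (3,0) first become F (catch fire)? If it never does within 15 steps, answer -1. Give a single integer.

Step 1: cell (3,0)='T' (+3 fires, +1 burnt)
Step 2: cell (3,0)='F' (+2 fires, +3 burnt)
  -> target ignites at step 2
Step 3: cell (3,0)='.' (+1 fires, +2 burnt)
Step 4: cell (3,0)='.' (+1 fires, +1 burnt)
Step 5: cell (3,0)='.' (+2 fires, +1 burnt)
Step 6: cell (3,0)='.' (+2 fires, +2 burnt)
Step 7: cell (3,0)='.' (+2 fires, +2 burnt)
Step 8: cell (3,0)='.' (+3 fires, +2 burnt)
Step 9: cell (3,0)='.' (+2 fires, +3 burnt)
Step 10: cell (3,0)='.' (+1 fires, +2 burnt)
Step 11: cell (3,0)='.' (+1 fires, +1 burnt)
Step 12: cell (3,0)='.' (+0 fires, +1 burnt)
  fire out at step 12

2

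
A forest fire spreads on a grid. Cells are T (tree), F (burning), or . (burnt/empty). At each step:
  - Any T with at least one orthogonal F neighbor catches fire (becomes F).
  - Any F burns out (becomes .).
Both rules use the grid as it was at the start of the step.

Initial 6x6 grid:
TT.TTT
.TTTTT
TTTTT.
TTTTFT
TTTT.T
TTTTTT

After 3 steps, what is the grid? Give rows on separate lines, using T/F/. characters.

Step 1: 3 trees catch fire, 1 burn out
  TT.TTT
  .TTTTT
  TTTTF.
  TTTF.F
  TTTT.T
  TTTTTT
Step 2: 5 trees catch fire, 3 burn out
  TT.TTT
  .TTTFT
  TTTF..
  TTF...
  TTTF.F
  TTTTTT
Step 3: 8 trees catch fire, 5 burn out
  TT.TFT
  .TTF.F
  TTF...
  TF....
  TTF...
  TTTFTF

TT.TFT
.TTF.F
TTF...
TF....
TTF...
TTTFTF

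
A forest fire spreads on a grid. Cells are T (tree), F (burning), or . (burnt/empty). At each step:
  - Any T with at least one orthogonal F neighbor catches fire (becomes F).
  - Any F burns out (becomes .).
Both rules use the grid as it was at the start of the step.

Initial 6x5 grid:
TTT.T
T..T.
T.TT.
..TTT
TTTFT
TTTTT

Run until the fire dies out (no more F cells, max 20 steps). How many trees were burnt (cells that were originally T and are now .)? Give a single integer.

Step 1: +4 fires, +1 burnt (F count now 4)
Step 2: +6 fires, +4 burnt (F count now 6)
Step 3: +4 fires, +6 burnt (F count now 4)
Step 4: +1 fires, +4 burnt (F count now 1)
Step 5: +0 fires, +1 burnt (F count now 0)
Fire out after step 5
Initially T: 21, now '.': 24
Total burnt (originally-T cells now '.'): 15

Answer: 15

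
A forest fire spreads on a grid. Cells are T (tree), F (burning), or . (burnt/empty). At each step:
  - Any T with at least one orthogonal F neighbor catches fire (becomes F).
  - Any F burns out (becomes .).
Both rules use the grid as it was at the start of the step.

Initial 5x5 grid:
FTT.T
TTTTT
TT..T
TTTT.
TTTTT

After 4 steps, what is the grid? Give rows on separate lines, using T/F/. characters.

Step 1: 2 trees catch fire, 1 burn out
  .FT.T
  FTTTT
  TT..T
  TTTT.
  TTTTT
Step 2: 3 trees catch fire, 2 burn out
  ..F.T
  .FTTT
  FT..T
  TTTT.
  TTTTT
Step 3: 3 trees catch fire, 3 burn out
  ....T
  ..FTT
  .F..T
  FTTT.
  TTTTT
Step 4: 3 trees catch fire, 3 burn out
  ....T
  ...FT
  ....T
  .FTT.
  FTTTT

....T
...FT
....T
.FTT.
FTTTT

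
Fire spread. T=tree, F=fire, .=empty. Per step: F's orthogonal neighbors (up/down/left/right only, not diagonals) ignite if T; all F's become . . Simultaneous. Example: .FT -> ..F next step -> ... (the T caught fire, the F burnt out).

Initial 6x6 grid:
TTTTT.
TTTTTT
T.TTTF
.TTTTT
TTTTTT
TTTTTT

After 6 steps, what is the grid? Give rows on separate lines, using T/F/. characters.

Step 1: 3 trees catch fire, 1 burn out
  TTTTT.
  TTTTTF
  T.TTF.
  .TTTTF
  TTTTTT
  TTTTTT
Step 2: 4 trees catch fire, 3 burn out
  TTTTT.
  TTTTF.
  T.TF..
  .TTTF.
  TTTTTF
  TTTTTT
Step 3: 6 trees catch fire, 4 burn out
  TTTTF.
  TTTF..
  T.F...
  .TTF..
  TTTTF.
  TTTTTF
Step 4: 5 trees catch fire, 6 burn out
  TTTF..
  TTF...
  T.....
  .TF...
  TTTF..
  TTTTF.
Step 5: 5 trees catch fire, 5 burn out
  TTF...
  TF....
  T.....
  .F....
  TTF...
  TTTF..
Step 6: 4 trees catch fire, 5 burn out
  TF....
  F.....
  T.....
  ......
  TF....
  TTF...

TF....
F.....
T.....
......
TF....
TTF...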